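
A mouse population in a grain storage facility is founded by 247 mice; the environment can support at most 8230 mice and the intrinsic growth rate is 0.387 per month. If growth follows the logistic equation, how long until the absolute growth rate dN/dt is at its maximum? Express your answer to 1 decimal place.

Logistic growth is fastest at N = K/2 = 4115.
A = (K − N₀)/N₀ = 32.32. Set K/(1 + A·e^(−rt)) = K/2 → A·e^(−rt) = 1.
e^(−0.387t) = 1/32.32 = 0.0309407, so t = ln(32.32)/0.387 = 3.4757/0.387 = 8.9811.

9.0 months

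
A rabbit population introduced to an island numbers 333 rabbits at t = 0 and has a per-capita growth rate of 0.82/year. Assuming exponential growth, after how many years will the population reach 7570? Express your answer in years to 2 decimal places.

3.81 years

Set N₀·e^(rt) = 7570: e^(0.82·t) = 7570/333 = 22.733.
0.82·t = ln(22.733) = 3.1238, so t = 3.1238/0.82 = 3.8095.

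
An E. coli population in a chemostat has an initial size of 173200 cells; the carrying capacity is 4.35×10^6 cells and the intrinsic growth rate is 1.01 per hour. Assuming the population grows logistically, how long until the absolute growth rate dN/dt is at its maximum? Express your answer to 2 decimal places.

3.15 hours

Logistic growth is fastest at N = K/2 = 2.175×10^6.
A = (K − N₀)/N₀ = 24.115. Set K/(1 + A·e^(−rt)) = K/2 → A·e^(−rt) = 1.
e^(−1.01t) = 1/24.115 = 0.0414672, so t = ln(24.115)/1.01 = 3.1829/1.01 = 3.1513.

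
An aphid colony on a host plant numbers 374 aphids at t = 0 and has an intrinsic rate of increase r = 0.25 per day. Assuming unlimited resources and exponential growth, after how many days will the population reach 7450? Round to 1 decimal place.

12.0 days

Set N₀·e^(rt) = 7450: e^(0.25·t) = 7450/374 = 19.92.
0.25·t = ln(19.92) = 2.9917, so t = 2.9917/0.25 = 11.967.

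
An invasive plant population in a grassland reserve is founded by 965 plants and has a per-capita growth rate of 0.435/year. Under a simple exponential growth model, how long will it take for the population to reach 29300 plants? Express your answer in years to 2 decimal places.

Set N₀·e^(rt) = 29300: e^(0.435·t) = 29300/965 = 30.363.
0.435·t = ln(30.363) = 3.4132, so t = 3.4132/0.435 = 7.8465.

7.85 years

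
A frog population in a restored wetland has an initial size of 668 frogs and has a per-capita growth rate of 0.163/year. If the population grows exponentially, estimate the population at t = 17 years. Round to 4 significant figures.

10670 frogs

N(t) = N₀·e^(rt) = 668 × e^(0.163×17) = 668 × e^2.771.
e^2.771 ≈ 15.975, so N ≈ 668 × 15.975 = 10671.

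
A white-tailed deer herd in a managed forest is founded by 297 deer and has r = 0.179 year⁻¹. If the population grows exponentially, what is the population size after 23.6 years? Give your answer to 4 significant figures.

20300 deer

N(t) = N₀·e^(rt) = 297 × e^(0.179×23.6) = 297 × e^4.224.
e^4.224 ≈ 68.333, so N ≈ 297 × 68.333 = 20295.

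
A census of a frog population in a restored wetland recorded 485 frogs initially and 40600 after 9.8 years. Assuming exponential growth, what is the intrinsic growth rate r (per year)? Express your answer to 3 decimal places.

0.452 per year

From N(t) = N₀·e^(rt): e^(r·9.8) = 40600/485 = 83.711.
r·9.8 = ln(83.711) = 4.4274, so r = 4.4274/9.8 = 0.45177.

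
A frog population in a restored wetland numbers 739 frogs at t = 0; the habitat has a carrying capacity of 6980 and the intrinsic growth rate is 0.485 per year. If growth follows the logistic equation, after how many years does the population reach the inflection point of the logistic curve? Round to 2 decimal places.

4.40 years

Logistic growth is fastest at N = K/2 = 3490.
A = (K − N₀)/N₀ = 8.4452. Set K/(1 + A·e^(−rt)) = K/2 → A·e^(−rt) = 1.
e^(−0.485t) = 1/8.4452 = 0.118411, so t = ln(8.4452)/0.485 = 2.1336/0.485 = 4.3992.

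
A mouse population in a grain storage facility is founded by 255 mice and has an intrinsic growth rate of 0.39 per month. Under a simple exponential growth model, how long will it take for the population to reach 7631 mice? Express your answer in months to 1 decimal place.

8.7 months

Set N₀·e^(rt) = 7631: e^(0.39·t) = 7631/255 = 29.925.
0.39·t = ln(29.925) = 3.3987, so t = 3.3987/0.39 = 8.7146.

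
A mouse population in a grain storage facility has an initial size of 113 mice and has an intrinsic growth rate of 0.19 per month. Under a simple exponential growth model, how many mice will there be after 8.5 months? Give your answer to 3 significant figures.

568 mice

N(t) = N₀·e^(rt) = 113 × e^(0.19×8.5) = 113 × e^1.615.
e^1.615 ≈ 5.0279, so N ≈ 113 × 5.0279 = 568.151.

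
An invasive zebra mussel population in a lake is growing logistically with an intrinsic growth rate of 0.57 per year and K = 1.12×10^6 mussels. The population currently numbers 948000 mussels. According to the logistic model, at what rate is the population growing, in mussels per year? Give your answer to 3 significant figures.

83000 mussels per year

dN/dt = rN(1 − N/K) = 0.57 × 948000 × (1 − 948000/1.12×10^6).
1 − 948000/1.12×10^6 = 0.15357; dN/dt = 0.57 × 948000 × 0.15357 = 82984.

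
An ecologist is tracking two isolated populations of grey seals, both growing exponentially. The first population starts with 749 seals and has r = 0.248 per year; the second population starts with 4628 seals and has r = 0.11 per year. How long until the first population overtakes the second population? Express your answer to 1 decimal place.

13.2 years

Set 749·e^(0.248t) = 4628·e^(0.11t).
e^((0.248 − 0.11)t) = 4628/749 → e^(0.138·t) = 6.1789.
0.138·t = ln(6.1789) = 1.8211, so t = 1.8211/0.138 = 13.197.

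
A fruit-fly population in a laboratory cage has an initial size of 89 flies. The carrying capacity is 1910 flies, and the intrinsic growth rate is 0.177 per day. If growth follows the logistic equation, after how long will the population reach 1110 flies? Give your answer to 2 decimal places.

18.90 days

A = (K − N₀)/N₀ = (1910 − 89)/89 = 20.461.
Solve 1910/(1 + 20.461·e^(−0.177t)) = 1110: 1 + 20.461·e^(−0.177t) = 1.7207, so e^(−0.177t) = 0.0352247.
−0.177·t = ln(0.0352247) = -3.346, so t = 3.346/0.177 = 18.904.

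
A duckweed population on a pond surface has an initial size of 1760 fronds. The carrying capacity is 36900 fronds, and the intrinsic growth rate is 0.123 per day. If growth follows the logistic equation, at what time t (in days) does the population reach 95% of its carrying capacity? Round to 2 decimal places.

48.28 days

A = (K − N₀)/N₀ = (36900 − 1760)/1760 = 19.966.
Solve 36900/(1 + 19.966·e^(−0.123t)) = 35055: 1 + 19.966·e^(−0.123t) = 1.0526, so e^(−0.123t) = 0.00263607.
−0.123·t = ln(0.00263607) = -5.9385, so t = 5.9385/0.123 = 48.28.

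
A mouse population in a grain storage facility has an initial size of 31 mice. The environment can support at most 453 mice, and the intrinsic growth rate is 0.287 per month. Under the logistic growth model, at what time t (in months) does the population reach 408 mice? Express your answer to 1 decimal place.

16.8 months

A = (K − N₀)/N₀ = (453 − 31)/31 = 13.613.
Solve 453/(1 + 13.613·e^(−0.287t)) = 408: 1 + 13.613·e^(−0.287t) = 1.1103, so e^(−0.287t) = 0.00810217.
−0.287·t = ln(0.00810217) = -4.8156, so t = 4.8156/0.287 = 16.779.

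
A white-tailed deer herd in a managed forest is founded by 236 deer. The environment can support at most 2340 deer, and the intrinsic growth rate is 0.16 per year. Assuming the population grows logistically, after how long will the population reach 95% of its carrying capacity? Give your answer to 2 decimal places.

A = (K − N₀)/N₀ = (2340 − 236)/236 = 8.9153.
Solve 2340/(1 + 8.9153·e^(−0.16t)) = 2223: 1 + 8.9153·e^(−0.16t) = 1.0526, so e^(−0.16t) = 0.00590354.
−0.16·t = ln(0.00590354) = -5.1322, so t = 5.1322/0.16 = 32.076.

32.08 years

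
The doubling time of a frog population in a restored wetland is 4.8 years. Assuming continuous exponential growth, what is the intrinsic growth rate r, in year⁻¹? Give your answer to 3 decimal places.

r = ln(2)/t_d = 0.6931/4.8 = 0.14441.

0.144 per year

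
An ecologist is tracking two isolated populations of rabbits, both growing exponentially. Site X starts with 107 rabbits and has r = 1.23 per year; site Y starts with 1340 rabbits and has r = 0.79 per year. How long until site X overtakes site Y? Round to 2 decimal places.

Set 107·e^(1.23t) = 1340·e^(0.79t).
e^((1.23 − 0.79)t) = 1340/107 → e^(0.44·t) = 12.523.
0.44·t = ln(12.523) = 2.5276, so t = 2.5276/0.44 = 5.7445.

5.74 years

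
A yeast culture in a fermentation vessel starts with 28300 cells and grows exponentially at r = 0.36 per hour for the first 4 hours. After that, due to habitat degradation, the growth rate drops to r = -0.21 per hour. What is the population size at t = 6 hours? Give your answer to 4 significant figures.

78480 cells

Phase 1: N(4) = 28300·e^(0.36×4) = 28300·e^1.44 = 119446.
Phase 2 runs for 6 − 4 = 2 hours at r = -0.21.
N(6) = 119446·e^(-0.21×2) = 119446·e^-0.42 = 78481.4.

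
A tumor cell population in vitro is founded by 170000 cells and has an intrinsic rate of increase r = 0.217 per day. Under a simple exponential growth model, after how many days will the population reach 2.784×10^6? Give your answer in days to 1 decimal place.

Set N₀·e^(rt) = 2.784×10^6: e^(0.217·t) = 2.784×10^6/170000 = 16.376.
0.217·t = ln(16.376) = 2.7958, so t = 2.7958/0.217 = 12.884.

12.9 days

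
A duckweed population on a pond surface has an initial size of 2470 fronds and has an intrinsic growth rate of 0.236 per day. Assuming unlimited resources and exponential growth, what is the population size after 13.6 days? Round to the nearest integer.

N(t) = N₀·e^(rt) = 2470 × e^(0.236×13.6) = 2470 × e^3.21.
e^3.21 ≈ 24.769, so N ≈ 2470 × 24.769 = 61179.9.

61180 fronds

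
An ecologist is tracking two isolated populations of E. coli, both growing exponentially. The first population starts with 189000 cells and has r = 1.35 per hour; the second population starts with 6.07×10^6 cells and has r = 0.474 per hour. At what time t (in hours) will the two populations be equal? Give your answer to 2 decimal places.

Set 189000·e^(1.35t) = 6.07×10^6·e^(0.474t).
e^((1.35 − 0.474)t) = 6.07×10^6/189000 → e^(0.876·t) = 32.116.
0.876·t = ln(32.116) = 3.4694, so t = 3.4694/0.876 = 3.9605.

3.96 hours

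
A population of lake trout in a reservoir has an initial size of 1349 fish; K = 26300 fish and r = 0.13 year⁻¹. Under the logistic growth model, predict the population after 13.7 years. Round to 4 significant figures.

6390 fish

A = (K − N₀)/N₀ = (26300 − 1349)/1349 = 18.496.
N(t) = K/(1 + A·e^(−rt)) = 26300/(1 + 18.496×e^(−0.13×13.7)).
e^(−1.781) = 0.16847; denominator = 1 + 18.496×0.16847 = 4.116.
N = 26300/4.116 = 6389.7.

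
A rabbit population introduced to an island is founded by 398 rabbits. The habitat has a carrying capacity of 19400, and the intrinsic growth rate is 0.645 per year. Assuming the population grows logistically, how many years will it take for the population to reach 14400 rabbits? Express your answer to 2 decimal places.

7.63 years

A = (K − N₀)/N₀ = (19400 − 398)/398 = 47.744.
Solve 19400/(1 + 47.744·e^(−0.645t)) = 14400: 1 + 47.744·e^(−0.645t) = 1.3472, so e^(−0.645t) = 0.00727263.
−0.645·t = ln(0.00727263) = -4.9236, so t = 4.9236/0.645 = 7.6335.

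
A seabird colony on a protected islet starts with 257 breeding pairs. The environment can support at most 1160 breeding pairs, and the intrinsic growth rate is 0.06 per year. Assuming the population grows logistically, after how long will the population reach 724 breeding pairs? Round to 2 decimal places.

A = (K − N₀)/N₀ = (1160 − 257)/257 = 3.5136.
Solve 1160/(1 + 3.5136·e^(−0.06t)) = 724: 1 + 3.5136·e^(−0.06t) = 1.6022, so e^(−0.06t) = 0.171393.
−0.06·t = ln(0.171393) = -1.7638, so t = 1.7638/0.06 = 29.397.

29.40 years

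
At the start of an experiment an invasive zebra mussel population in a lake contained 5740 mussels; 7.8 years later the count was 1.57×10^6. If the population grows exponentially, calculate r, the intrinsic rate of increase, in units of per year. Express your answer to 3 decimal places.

0.719 per year

From N(t) = N₀·e^(rt): e^(r·7.8) = 1.57×10^6/5740 = 273.52.
r·7.8 = ln(273.52) = 5.6114, so r = 5.6114/7.8 = 0.71941.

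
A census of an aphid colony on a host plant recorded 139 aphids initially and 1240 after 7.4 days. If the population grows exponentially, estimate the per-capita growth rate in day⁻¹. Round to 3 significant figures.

From N(t) = N₀·e^(rt): e^(r·7.4) = 1240/139 = 8.9209.
r·7.4 = ln(8.9209) = 2.1884, so r = 2.1884/7.4 = 0.29573.

0.296 per day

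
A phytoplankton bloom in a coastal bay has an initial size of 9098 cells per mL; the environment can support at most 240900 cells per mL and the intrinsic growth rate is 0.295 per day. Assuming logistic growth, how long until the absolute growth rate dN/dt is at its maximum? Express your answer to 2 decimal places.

Logistic growth is fastest at N = K/2 = 120450.
A = (K − N₀)/N₀ = 25.478. Set K/(1 + A·e^(−rt)) = K/2 → A·e^(−rt) = 1.
e^(−0.295t) = 1/25.478 = 0.039249, so t = ln(25.478)/0.295 = 3.2378/0.295 = 10.976.

10.98 days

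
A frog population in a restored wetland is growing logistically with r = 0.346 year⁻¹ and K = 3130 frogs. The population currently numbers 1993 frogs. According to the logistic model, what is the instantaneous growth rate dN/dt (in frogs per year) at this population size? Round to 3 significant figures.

dN/dt = rN(1 − N/K) = 0.346 × 1993 × (1 − 1993/3130).
1 − 1993/3130 = 0.36326; dN/dt = 0.346 × 1993 × 0.36326 = 250.5.

250 frogs per year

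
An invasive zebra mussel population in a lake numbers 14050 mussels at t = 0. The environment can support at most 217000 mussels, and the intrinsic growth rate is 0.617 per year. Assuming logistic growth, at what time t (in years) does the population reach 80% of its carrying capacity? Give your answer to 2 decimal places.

A = (K − N₀)/N₀ = (217000 − 14050)/14050 = 14.445.
Solve 217000/(1 + 14.445·e^(−0.617t)) = 173600: 1 + 14.445·e^(−0.617t) = 1.25, so e^(−0.617t) = 0.0173072.
−0.617·t = ln(0.0173072) = -4.0566, so t = 4.0566/0.617 = 6.5748.

6.57 years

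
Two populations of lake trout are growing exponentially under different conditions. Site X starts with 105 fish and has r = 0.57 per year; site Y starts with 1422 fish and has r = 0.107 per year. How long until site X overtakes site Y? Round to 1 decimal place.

5.6 years

Set 105·e^(0.57t) = 1422·e^(0.107t).
e^((0.57 − 0.107)t) = 1422/105 → e^(0.463·t) = 13.543.
0.463·t = ln(13.543) = 2.6059, so t = 2.6059/0.463 = 5.6282.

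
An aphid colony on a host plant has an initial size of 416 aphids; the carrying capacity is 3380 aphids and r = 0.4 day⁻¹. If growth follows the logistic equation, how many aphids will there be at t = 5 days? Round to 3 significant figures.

1720 aphids

A = (K − N₀)/N₀ = (3380 − 416)/416 = 7.125.
N(t) = K/(1 + A·e^(−rt)) = 3380/(1 + 7.125×e^(−0.4×5)).
e^(−2) = 0.13534; denominator = 1 + 7.125×0.13534 = 1.9643.
N = 3380/1.9643 = 1720.75.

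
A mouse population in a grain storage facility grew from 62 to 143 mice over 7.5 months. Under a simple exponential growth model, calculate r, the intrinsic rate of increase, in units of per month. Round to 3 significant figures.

0.111 per month

From N(t) = N₀·e^(rt): e^(r·7.5) = 143/62 = 2.3065.
r·7.5 = ln(2.3065) = 0.83571, so r = 0.83571/7.5 = 0.11143.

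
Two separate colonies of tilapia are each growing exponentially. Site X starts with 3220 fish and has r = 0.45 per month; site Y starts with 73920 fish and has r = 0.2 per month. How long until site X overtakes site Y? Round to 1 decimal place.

12.5 months

Set 3220·e^(0.45t) = 73920·e^(0.2t).
e^((0.45 − 0.2)t) = 73920/3220 → e^(0.25·t) = 22.957.
0.25·t = ln(22.957) = 3.1336, so t = 3.1336/0.25 = 12.534.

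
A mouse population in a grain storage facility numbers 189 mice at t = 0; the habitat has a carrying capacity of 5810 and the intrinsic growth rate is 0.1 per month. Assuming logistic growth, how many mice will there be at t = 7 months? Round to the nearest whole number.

368 mice

A = (K − N₀)/N₀ = (5810 − 189)/189 = 29.741.
N(t) = K/(1 + A·e^(−rt)) = 5810/(1 + 29.741×e^(−0.1×7)).
e^(−0.7) = 0.49659; denominator = 1 + 29.741×0.49659 = 15.769.
N = 5810/15.769 = 368.449.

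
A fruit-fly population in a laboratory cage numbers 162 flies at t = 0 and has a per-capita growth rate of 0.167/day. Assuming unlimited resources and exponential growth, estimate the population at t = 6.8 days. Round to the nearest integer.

N(t) = N₀·e^(rt) = 162 × e^(0.167×6.8) = 162 × e^1.136.
e^1.136 ≈ 3.113, so N ≈ 162 × 3.113 = 504.313.

504 flies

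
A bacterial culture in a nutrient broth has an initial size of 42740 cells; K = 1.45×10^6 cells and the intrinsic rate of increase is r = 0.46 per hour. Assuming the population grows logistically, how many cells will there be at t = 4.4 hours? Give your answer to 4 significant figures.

271000 cells

A = (K − N₀)/N₀ = (1.45×10^6 − 42740)/42740 = 32.926.
N(t) = K/(1 + A·e^(−rt)) = 1.45×10^6/(1 + 32.926×e^(−0.46×4.4)).
e^(−2.024) = 0.13213; denominator = 1 + 32.926×0.13213 = 5.3504.
N = 1.45×10^6/5.3504 = 271008.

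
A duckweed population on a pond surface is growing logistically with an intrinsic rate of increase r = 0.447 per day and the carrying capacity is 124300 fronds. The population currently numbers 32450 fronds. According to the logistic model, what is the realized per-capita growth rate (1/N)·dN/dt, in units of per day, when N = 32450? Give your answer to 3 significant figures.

(1/N)·dN/dt = r(1 − N/K) = 0.447 × (1 − 32450/124300).
= 0.447 × 0.73894 = 0.33031.

0.330 per day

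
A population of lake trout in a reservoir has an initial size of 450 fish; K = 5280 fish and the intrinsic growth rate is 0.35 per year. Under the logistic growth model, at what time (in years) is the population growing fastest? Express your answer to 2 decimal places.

6.78 years

Logistic growth is fastest at N = K/2 = 2640.
A = (K − N₀)/N₀ = 10.733. Set K/(1 + A·e^(−rt)) = K/2 → A·e^(−rt) = 1.
e^(−0.35t) = 1/10.733 = 0.0931677, so t = ln(10.733)/0.35 = 2.3734/0.35 = 6.781.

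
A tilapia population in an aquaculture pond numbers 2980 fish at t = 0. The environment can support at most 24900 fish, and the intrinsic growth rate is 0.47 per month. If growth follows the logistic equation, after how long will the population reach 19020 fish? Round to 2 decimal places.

6.74 months

A = (K − N₀)/N₀ = (24900 − 2980)/2980 = 7.3557.
Solve 24900/(1 + 7.3557·e^(−0.47t)) = 19020: 1 + 7.3557·e^(−0.47t) = 1.3091, so e^(−0.47t) = 0.0420284.
−0.47·t = ln(0.0420284) = -3.1694, so t = 3.1694/0.47 = 6.7434.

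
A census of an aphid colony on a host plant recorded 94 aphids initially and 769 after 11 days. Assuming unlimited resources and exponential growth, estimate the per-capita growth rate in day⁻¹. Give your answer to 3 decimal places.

0.191 per day

From N(t) = N₀·e^(rt): e^(r·11) = 769/94 = 8.1809.
r·11 = ln(8.1809) = 2.1018, so r = 2.1018/11 = 0.19107.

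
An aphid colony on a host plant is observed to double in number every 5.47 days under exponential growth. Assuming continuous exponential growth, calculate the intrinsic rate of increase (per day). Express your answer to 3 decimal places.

r = ln(2)/t_d = 0.6931/5.47 = 0.12672.

0.127 per day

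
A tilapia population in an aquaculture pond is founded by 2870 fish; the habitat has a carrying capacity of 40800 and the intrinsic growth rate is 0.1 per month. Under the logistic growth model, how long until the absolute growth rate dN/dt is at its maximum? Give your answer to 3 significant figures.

25.8 months

Logistic growth is fastest at N = K/2 = 20400.
A = (K − N₀)/N₀ = 13.216. Set K/(1 + A·e^(−rt)) = K/2 → A·e^(−rt) = 1.
e^(−0.1t) = 1/13.216 = 0.0756657, so t = ln(13.216)/0.1 = 2.5814/0.1 = 25.814.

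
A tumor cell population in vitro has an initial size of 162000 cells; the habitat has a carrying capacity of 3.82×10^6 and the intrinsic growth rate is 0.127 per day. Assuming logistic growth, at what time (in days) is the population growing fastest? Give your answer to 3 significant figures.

Logistic growth is fastest at N = K/2 = 1.91×10^6.
A = (K − N₀)/N₀ = 22.58. Set K/(1 + A·e^(−rt)) = K/2 → A·e^(−rt) = 1.
e^(−0.127t) = 1/22.58 = 0.0442865, so t = ln(22.58)/0.127 = 3.1171/0.127 = 24.544.

24.5 days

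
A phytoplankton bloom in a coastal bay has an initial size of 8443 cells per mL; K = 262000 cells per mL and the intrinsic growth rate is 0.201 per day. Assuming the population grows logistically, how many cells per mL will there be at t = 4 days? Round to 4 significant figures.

18140 cells per mL

A = (K − N₀)/N₀ = (262000 − 8443)/8443 = 30.032.
N(t) = K/(1 + A·e^(−rt)) = 262000/(1 + 30.032×e^(−0.201×4)).
e^(−0.804) = 0.44754; denominator = 1 + 30.032×0.44754 = 14.44.
N = 262000/14.44 = 18143.8.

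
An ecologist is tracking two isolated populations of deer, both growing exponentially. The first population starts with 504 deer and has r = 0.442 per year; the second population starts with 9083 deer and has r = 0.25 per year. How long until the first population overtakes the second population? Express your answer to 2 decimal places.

Set 504·e^(0.442t) = 9083·e^(0.25t).
e^((0.442 − 0.25)t) = 9083/504 → e^(0.192·t) = 18.022.
0.192·t = ln(18.022) = 2.8916, so t = 2.8916/0.192 = 15.06.

15.06 years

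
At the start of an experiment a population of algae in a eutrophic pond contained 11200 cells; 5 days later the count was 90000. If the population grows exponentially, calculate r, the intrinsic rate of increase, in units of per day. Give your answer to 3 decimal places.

From N(t) = N₀·e^(rt): e^(r·5) = 90000/11200 = 8.0357.
r·5 = ln(8.0357) = 2.0839, so r = 2.0839/5 = 0.41678.

0.417 per day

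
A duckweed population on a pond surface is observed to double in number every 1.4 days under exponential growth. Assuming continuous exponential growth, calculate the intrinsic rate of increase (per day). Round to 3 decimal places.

0.495 per day

r = ln(2)/t_d = 0.6931/1.4 = 0.49511.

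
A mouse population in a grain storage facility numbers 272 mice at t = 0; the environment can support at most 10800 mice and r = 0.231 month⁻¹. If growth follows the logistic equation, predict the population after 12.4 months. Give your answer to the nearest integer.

3368 mice

A = (K − N₀)/N₀ = (10800 − 272)/272 = 38.706.
N(t) = K/(1 + A·e^(−rt)) = 10800/(1 + 38.706×e^(−0.231×12.4)).
e^(−2.864) = 0.057017; denominator = 1 + 38.706×0.057017 = 3.2069.
N = 10800/3.2069 = 3367.73.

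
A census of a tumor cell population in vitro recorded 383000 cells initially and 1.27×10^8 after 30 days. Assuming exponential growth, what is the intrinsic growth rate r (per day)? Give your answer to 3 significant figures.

From N(t) = N₀·e^(rt): e^(r·30) = 1.27×10^8/383000 = 331.59.
r·30 = ln(331.59) = 5.8039, so r = 5.8039/30 = 0.19346.

0.193 per day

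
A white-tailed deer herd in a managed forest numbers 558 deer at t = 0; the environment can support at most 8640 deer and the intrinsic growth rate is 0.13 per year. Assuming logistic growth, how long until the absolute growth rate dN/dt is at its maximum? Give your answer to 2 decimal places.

Logistic growth is fastest at N = K/2 = 4320.
A = (K − N₀)/N₀ = 14.484. Set K/(1 + A·e^(−rt)) = K/2 → A·e^(−rt) = 1.
e^(−0.13t) = 1/14.484 = 0.0690423, so t = ln(14.484)/0.13 = 2.673/0.13 = 20.562.

20.56 years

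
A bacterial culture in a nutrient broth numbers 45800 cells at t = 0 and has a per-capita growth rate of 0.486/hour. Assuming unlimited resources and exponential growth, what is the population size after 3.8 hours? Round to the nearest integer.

N(t) = N₀·e^(rt) = 45800 × e^(0.486×3.8) = 45800 × e^1.847.
e^1.847 ≈ 6.3395, so N ≈ 45800 × 6.3395 = 290349.

290349 cells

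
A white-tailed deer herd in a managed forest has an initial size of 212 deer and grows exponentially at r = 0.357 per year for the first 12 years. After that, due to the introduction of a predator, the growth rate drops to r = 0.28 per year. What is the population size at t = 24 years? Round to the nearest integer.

Phase 1: N(12) = 212·e^(0.357×12) = 212·e^4.284 = 15376.4.
Phase 2 runs for 24 − 12 = 12 years at r = 0.28.
N(24) = 15376.4·e^(0.28×12) = 15376.4·e^3.36 = 442673.

442673 deer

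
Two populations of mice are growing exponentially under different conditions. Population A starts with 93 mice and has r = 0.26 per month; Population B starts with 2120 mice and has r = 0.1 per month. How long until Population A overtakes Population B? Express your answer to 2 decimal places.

19.54 months

Set 93·e^(0.26t) = 2120·e^(0.1t).
e^((0.26 − 0.1)t) = 2120/93 → e^(0.16·t) = 22.796.
0.16·t = ln(22.796) = 3.1266, so t = 3.1266/0.16 = 19.541.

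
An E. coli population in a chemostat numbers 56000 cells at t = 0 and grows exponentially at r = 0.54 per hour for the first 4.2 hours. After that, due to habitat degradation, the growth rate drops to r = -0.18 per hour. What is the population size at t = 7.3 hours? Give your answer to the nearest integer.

309622 cells

Phase 1: N(4.2) = 56000·e^(0.54×4.2) = 56000·e^2.268 = 540963.
Phase 2 runs for 7.3 − 4.2 = 3.1 hours at r = -0.18.
N(7.3) = 540963·e^(-0.18×3.1) = 540963·e^-0.558 = 309622.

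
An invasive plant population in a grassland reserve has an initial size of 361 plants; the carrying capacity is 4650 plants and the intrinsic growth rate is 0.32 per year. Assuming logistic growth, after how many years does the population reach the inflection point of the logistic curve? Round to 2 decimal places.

7.73 years

Logistic growth is fastest at N = K/2 = 2325.
A = (K − N₀)/N₀ = 11.881. Set K/(1 + A·e^(−rt)) = K/2 → A·e^(−rt) = 1.
e^(−0.32t) = 1/11.881 = 0.0841688, so t = ln(11.881)/0.32 = 2.4749/0.32 = 7.7342.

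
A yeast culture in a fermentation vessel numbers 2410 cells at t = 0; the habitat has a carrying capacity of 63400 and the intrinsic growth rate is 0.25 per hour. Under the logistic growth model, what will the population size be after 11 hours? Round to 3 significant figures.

A = (K − N₀)/N₀ = (63400 − 2410)/2410 = 25.307.
N(t) = K/(1 + A·e^(−rt)) = 63400/(1 + 25.307×e^(−0.25×11)).
e^(−2.75) = 0.063928; denominator = 1 + 25.307×0.063928 = 2.6178.
N = 63400/2.6178 = 24218.6.

24200 cells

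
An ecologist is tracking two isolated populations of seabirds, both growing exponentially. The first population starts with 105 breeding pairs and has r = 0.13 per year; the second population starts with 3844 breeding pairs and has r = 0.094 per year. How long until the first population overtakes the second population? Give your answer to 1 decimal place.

100.0 years

Set 105·e^(0.13t) = 3844·e^(0.094t).
e^((0.13 − 0.094)t) = 3844/105 → e^(0.036·t) = 36.61.
0.036·t = ln(36.61) = 3.6003, so t = 3.6003/0.036 = 100.01.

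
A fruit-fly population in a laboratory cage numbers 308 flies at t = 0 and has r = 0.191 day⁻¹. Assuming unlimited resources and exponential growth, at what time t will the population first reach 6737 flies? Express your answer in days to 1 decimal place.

16.2 days

Set N₀·e^(rt) = 6737: e^(0.191·t) = 6737/308 = 21.873.
0.191·t = ln(21.873) = 3.0853, so t = 3.0853/0.191 = 16.153.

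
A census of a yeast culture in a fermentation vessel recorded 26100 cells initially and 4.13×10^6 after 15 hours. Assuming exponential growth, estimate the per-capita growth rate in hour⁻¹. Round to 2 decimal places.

From N(t) = N₀·e^(rt): e^(r·15) = 4.13×10^6/26100 = 158.24.
r·15 = ln(158.24) = 5.0641, so r = 5.0641/15 = 0.33761.

0.34 per hour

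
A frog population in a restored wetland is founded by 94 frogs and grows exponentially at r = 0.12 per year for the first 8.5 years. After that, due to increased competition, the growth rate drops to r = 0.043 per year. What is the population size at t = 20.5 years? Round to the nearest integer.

437 frogs

Phase 1: N(8.5) = 94·e^(0.12×8.5) = 94·e^1.02 = 260.68.
Phase 2 runs for 20.5 − 8.5 = 12 years at r = 0.043.
N(20.5) = 260.68·e^(0.043×12) = 260.68·e^0.516 = 436.721.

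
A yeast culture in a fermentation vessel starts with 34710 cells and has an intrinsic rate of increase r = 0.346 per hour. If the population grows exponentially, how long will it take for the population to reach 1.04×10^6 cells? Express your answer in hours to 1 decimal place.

Set N₀·e^(rt) = 1.04×10^6: e^(0.346·t) = 1.04×10^6/34710 = 29.963.
0.346·t = ln(29.963) = 3.3999, so t = 3.3999/0.346 = 9.8264.

9.8 hours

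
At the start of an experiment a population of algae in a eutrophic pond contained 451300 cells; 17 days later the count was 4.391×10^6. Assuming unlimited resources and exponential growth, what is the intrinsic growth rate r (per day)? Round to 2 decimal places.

From N(t) = N₀·e^(rt): e^(r·17) = 4.391×10^6/451300 = 9.7297.
r·17 = ln(9.7297) = 2.2752, so r = 2.2752/17 = 0.13383.

0.13 per day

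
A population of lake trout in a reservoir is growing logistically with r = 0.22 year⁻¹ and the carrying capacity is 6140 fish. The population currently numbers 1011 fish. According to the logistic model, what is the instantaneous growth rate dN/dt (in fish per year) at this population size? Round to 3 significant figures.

186 fish per year

dN/dt = rN(1 − N/K) = 0.22 × 1011 × (1 − 1011/6140).
1 − 1011/6140 = 0.83534; dN/dt = 0.22 × 1011 × 0.83534 = 185.8.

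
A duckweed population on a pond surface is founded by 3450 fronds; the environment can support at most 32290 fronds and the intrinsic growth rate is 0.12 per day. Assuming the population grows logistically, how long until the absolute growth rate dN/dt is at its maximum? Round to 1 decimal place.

Logistic growth is fastest at N = K/2 = 16145.
A = (K − N₀)/N₀ = 8.3594. Set K/(1 + A·e^(−rt)) = K/2 → A·e^(−rt) = 1.
e^(−0.12t) = 1/8.3594 = 0.119626, so t = ln(8.3594)/0.12 = 2.1234/0.12 = 17.695.

17.7 days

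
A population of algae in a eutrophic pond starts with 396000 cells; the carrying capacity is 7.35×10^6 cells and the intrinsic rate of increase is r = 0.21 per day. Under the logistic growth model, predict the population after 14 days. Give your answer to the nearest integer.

3811540 cells

A = (K − N₀)/N₀ = (7.35×10^6 − 396000)/396000 = 17.561.
N(t) = K/(1 + A·e^(−rt)) = 7.35×10^6/(1 + 17.561×e^(−0.21×14)).
e^(−2.94) = 0.052866; denominator = 1 + 17.561×0.052866 = 1.9284.
N = 7.35×10^6/1.9284 = 3.81154×10^6.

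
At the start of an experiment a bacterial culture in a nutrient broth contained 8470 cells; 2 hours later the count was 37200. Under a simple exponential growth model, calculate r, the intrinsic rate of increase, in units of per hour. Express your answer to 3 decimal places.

0.740 per hour

From N(t) = N₀·e^(rt): e^(r·2) = 37200/8470 = 4.392.
r·2 = ln(4.392) = 1.4798, so r = 1.4798/2 = 0.73989.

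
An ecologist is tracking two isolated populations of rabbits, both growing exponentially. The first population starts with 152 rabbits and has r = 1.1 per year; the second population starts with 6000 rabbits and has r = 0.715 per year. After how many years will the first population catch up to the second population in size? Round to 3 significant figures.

Set 152·e^(1.1t) = 6000·e^(0.715t).
e^((1.1 − 0.715)t) = 6000/152 → e^(0.385·t) = 39.474.
0.385·t = ln(39.474) = 3.6756, so t = 3.6756/0.385 = 9.5471.

9.55 years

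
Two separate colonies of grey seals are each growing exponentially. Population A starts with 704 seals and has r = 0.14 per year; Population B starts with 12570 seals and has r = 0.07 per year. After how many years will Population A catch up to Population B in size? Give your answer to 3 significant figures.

41.2 years

Set 704·e^(0.14t) = 12570·e^(0.07t).
e^((0.14 − 0.07)t) = 12570/704 → e^(0.07·t) = 17.855.
0.07·t = ln(17.855) = 2.8823, so t = 2.8823/0.07 = 41.176.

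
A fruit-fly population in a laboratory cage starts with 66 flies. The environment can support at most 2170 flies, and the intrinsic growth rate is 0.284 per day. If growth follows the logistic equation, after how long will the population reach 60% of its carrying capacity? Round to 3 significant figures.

13.6 days

A = (K − N₀)/N₀ = (2170 − 66)/66 = 31.879.
Solve 2170/(1 + 31.879·e^(−0.284t)) = 1302: 1 + 31.879·e^(−0.284t) = 1.6667, so e^(−0.284t) = 0.0209125.
−0.284·t = ln(0.0209125) = -3.8674, so t = 3.8674/0.284 = 13.618.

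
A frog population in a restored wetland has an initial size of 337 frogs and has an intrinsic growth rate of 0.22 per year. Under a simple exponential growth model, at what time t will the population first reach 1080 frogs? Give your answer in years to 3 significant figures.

5.29 years

Set N₀·e^(rt) = 1080: e^(0.22·t) = 1080/337 = 3.2047.
0.22·t = ln(3.2047) = 1.1646, so t = 1.1646/0.22 = 5.2938.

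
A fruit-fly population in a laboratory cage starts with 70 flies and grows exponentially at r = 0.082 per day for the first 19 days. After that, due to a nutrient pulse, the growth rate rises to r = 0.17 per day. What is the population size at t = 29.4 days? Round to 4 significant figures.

1948 flies

Phase 1: N(19) = 70·e^(0.082×19) = 70·e^1.558 = 332.452.
Phase 2 runs for 29.4 − 19 = 10.4 days at r = 0.17.
N(29.4) = 332.452·e^(0.17×10.4) = 332.452·e^1.768 = 1947.88.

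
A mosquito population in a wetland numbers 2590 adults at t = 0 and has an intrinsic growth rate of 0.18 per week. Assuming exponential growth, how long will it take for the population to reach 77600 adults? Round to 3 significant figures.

18.9 weeks

Set N₀·e^(rt) = 77600: e^(0.18·t) = 77600/2590 = 29.961.
0.18·t = ln(29.961) = 3.3999, so t = 3.3999/0.18 = 18.888.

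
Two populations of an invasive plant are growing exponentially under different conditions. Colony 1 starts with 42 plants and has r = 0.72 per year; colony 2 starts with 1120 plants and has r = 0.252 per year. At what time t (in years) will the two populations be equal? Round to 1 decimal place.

Set 42·e^(0.72t) = 1120·e^(0.252t).
e^((0.72 − 0.252)t) = 1120/42 → e^(0.468·t) = 26.667.
0.468·t = ln(26.667) = 3.2834, so t = 3.2834/0.468 = 7.0158.

7.0 years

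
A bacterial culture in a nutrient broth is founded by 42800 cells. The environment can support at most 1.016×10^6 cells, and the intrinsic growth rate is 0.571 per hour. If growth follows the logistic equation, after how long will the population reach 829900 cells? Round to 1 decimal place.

A = (K − N₀)/N₀ = (1.016×10^6 − 42800)/42800 = 22.738.
Solve 1.016×10^6/(1 + 22.738·e^(−0.571t)) = 829900: 1 + 22.738·e^(−0.571t) = 1.2242, so e^(−0.571t) = 0.00986194.
−0.571·t = ln(0.00986194) = -4.6191, so t = 4.6191/0.571 = 8.0894.

8.1 hours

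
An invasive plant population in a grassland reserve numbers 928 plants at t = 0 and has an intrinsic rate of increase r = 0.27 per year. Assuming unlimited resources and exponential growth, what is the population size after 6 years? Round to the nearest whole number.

4689 plants

N(t) = N₀·e^(rt) = 928 × e^(0.27×6) = 928 × e^1.62.
e^1.62 ≈ 5.0531, so N ≈ 928 × 5.0531 = 4689.27.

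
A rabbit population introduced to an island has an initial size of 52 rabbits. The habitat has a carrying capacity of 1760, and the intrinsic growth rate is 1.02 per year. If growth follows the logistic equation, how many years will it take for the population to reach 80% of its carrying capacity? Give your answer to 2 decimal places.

4.78 years

A = (K − N₀)/N₀ = (1760 − 52)/52 = 32.846.
Solve 1760/(1 + 32.846·e^(−1.02t)) = 1408: 1 + 32.846·e^(−1.02t) = 1.25, so e^(−1.02t) = 0.00761124.
−1.02·t = ln(0.00761124) = -4.8781, so t = 4.8781/1.02 = 4.7825.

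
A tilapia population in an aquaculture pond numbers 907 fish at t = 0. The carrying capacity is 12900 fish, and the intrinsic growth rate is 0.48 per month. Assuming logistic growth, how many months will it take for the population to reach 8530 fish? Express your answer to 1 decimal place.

A = (K − N₀)/N₀ = (12900 − 907)/907 = 13.223.
Solve 12900/(1 + 13.223·e^(−0.48t)) = 8530: 1 + 13.223·e^(−0.48t) = 1.5123, so e^(−0.48t) = 0.0387447.
−0.48·t = ln(0.0387447) = -3.2508, so t = 3.2508/0.48 = 6.7724.

6.8 months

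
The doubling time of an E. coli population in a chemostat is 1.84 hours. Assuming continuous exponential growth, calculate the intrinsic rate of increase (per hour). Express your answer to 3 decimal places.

0.377 per hour

r = ln(2)/t_d = 0.6931/1.84 = 0.37671.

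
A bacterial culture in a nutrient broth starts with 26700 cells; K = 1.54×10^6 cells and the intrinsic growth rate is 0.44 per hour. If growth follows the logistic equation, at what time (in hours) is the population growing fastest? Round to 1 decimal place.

9.2 hours

Logistic growth is fastest at N = K/2 = 770000.
A = (K − N₀)/N₀ = 56.678. Set K/(1 + A·e^(−rt)) = K/2 → A·e^(−rt) = 1.
e^(−0.44t) = 1/56.678 = 0.0176436, so t = ln(56.678)/0.44 = 4.0374/0.44 = 9.1759.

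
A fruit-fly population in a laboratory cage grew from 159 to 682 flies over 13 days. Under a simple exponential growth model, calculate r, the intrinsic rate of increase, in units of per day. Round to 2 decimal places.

From N(t) = N₀·e^(rt): e^(r·13) = 682/159 = 4.2893.
r·13 = ln(4.2893) = 1.4561, so r = 1.4561/13 = 0.11201.

0.11 per day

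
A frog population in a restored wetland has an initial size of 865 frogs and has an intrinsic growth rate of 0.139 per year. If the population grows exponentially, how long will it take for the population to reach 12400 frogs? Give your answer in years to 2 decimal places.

Set N₀·e^(rt) = 12400: e^(0.139·t) = 12400/865 = 14.335.
0.139·t = ln(14.335) = 2.6627, so t = 2.6627/0.139 = 19.156.

19.16 years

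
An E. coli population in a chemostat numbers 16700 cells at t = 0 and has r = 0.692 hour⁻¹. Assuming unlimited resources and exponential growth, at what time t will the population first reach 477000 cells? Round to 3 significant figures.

4.84 hours

Set N₀·e^(rt) = 477000: e^(0.692·t) = 477000/16700 = 28.563.
0.692·t = ln(28.563) = 3.3521, so t = 3.3521/0.692 = 4.8441.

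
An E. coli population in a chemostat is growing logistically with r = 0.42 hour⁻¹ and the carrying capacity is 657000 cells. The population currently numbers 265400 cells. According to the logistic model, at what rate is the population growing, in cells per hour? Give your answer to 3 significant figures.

dN/dt = rN(1 − N/K) = 0.42 × 265400 × (1 − 265400/657000).
1 − 265400/657000 = 0.59604; dN/dt = 0.42 × 265400 × 0.59604 = 66440.

66400 cells per hour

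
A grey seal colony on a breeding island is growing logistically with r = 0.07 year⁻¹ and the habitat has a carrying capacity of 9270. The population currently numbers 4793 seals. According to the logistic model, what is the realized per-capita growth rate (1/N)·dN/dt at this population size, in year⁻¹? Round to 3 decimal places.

0.034 per year

(1/N)·dN/dt = r(1 − N/K) = 0.07 × (1 − 4793/9270).
= 0.07 × 0.48296 = 0.033807.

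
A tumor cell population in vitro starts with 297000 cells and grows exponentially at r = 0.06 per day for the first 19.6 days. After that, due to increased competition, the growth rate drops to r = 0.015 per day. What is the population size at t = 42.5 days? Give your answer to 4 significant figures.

Phase 1: N(19.6) = 297000·e^(0.06×19.6) = 297000·e^1.176 = 962691.
Phase 2 runs for 42.5 − 19.6 = 22.9 days at r = 0.015.
N(42.5) = 962691·e^(0.015×22.9) = 962691·e^0.3435 = 1.357272×10^6.

1357000 cells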